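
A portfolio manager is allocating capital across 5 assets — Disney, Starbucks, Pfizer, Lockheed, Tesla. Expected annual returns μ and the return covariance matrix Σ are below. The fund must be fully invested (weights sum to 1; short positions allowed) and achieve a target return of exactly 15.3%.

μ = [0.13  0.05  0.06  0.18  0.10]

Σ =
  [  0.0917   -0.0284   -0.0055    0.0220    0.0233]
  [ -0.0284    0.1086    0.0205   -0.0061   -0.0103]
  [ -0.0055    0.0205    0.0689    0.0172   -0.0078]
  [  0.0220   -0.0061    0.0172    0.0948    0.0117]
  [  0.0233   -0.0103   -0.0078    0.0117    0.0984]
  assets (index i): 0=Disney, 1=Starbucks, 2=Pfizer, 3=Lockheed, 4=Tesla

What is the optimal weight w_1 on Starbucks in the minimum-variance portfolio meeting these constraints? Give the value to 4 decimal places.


u=Σ⁻¹μ = [1.1632  0.8371  0.4111  1.5242  0.6798]
v=Σ⁻¹𝟙 = [11.5160  11.1391  11.7894  5.3554  8.8995]
a=μᵀu=0.560064  b=𝟙ᵀu=4.615320  c=𝟙ᵀv=48.699354  D=ac−b²=5.973567
λ₁=(c·0.153−b)/D = (48.699354·0.153−4.615320)/5.973567 = 0.474705
λ₂=(a−b·0.153)/D = (0.560064−4.615320·0.153)/5.973567 = -0.024454
w* = 0.474705·u + -0.024454·v:
  w_0 = 0.474705·1.1632 + -0.024454·11.5160 = 0.2705  (Disney)
  w_1 = 0.474705·0.8371 + -0.024454·11.1391 = 0.1250  (Starbucks)
  w_2 = 0.474705·0.4111 + -0.024454·11.7894 = -0.0932  (Pfizer)
  w_3 = 0.474705·1.5242 + -0.024454·5.3554 = 0.5926  (Lockheed)
  w_4 = 0.474705·0.6798 + -0.024454·8.8995 = 0.1051  (Tesla)
Σw_i=1.0000  μᵀw=0.1530
σ²=wᵀΣw=λ₁·μ_p+λ₂ = 0.474705·0.153 + -0.024454 = 0.048175 ≈ 0.0482

0.1250


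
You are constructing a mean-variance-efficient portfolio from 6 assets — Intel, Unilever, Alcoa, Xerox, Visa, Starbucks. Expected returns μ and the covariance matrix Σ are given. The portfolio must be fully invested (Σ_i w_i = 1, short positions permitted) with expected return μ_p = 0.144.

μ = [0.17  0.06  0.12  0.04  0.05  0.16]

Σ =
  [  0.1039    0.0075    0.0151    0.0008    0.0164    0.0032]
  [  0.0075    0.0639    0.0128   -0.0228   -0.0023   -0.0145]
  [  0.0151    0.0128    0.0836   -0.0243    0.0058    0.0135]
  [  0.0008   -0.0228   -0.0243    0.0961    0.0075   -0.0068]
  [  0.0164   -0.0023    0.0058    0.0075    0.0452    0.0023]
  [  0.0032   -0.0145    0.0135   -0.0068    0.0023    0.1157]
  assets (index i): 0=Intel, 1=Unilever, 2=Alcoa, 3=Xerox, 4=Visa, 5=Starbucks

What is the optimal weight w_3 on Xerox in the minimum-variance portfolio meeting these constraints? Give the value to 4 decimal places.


x=Σ⁻¹μ = [1.2861  1.2918  1.0573  1.0563  0.3210  1.4415]
y=Σ⁻¹𝟙 = [3.3230  22.6637  10.0834  17.7285  17.2806  10.9133]
a=μᵀx=0.711967  b=𝟙ᵀx=6.454033  c=𝟙ᵀy=81.992406  D=ac−b²=16.721387
λ₁=(c·0.144−b)/D = (81.992406·0.144−6.454033)/16.721387 = 0.320121
λ₂=(a−b·0.144)/D = (0.711967−6.454033·0.144)/16.721387 = -0.013002
w* = 0.320121·x + -0.013002·y:
  w_0 = 0.320121·1.2861 + -0.013002·3.3230 = 0.3685  (Intel)
  w_1 = 0.320121·1.2918 + -0.013002·22.6637 = 0.1189  (Unilever)
  w_2 = 0.320121·1.0573 + -0.013002·10.0834 = 0.2074  (Alcoa)
  w_3 = 0.320121·1.0563 + -0.013002·17.7285 = 0.1076  (Xerox)
  w_4 = 0.320121·0.3210 + -0.013002·17.2806 = -0.1219  (Visa)
  w_5 = 0.320121·1.4415 + -0.013002·10.9133 = 0.3196  (Starbucks)
Σw_i=1.0000  μᵀw=0.1440
σ²=wᵀΣw=λ₁·μ_p+λ₂ = 0.320121·0.144 + -0.013002 = 0.033095 ≈ 0.0331

0.1076


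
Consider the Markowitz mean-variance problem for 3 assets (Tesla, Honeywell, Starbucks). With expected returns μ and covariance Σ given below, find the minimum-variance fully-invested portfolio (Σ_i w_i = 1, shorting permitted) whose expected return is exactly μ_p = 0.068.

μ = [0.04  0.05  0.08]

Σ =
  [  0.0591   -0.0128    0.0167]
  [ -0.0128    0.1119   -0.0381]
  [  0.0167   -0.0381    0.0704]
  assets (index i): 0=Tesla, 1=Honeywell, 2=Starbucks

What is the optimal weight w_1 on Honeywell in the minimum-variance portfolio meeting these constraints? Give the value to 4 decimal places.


0.3409

u=Σ⁻¹μ = [0.4523  1.0407  1.5923]
v=Σ⁻¹𝟙 = [15.0282  17.5035  20.1124]
a=μᵀu=0.197511  b=𝟙ᵀu=3.085296  c=𝟙ᵀv=52.644136  D=ac−b²=0.878749
λ₁=(c·0.068−b)/D = (52.644136·0.068−3.085296)/0.878749 = 0.562737
λ₂=(a−b·0.068)/D = (0.197511−3.085296·0.068)/0.878749 = -0.013985
w* = 0.562737·u + -0.013985·v:
  w_0 = 0.562737·0.4523 + -0.013985·15.0282 = 0.0443  (Tesla)
  w_1 = 0.562737·1.0407 + -0.013985·17.5035 = 0.3409  (Honeywell)
  w_2 = 0.562737·1.5923 + -0.013985·20.1124 = 0.6148  (Starbucks)
Σw_i=1.0000  μᵀw=0.0680
σ²=wᵀΣw=λ₁·μ_p+λ₂ = 0.562737·0.068 + -0.013985 = 0.024281 ≈ 0.0243


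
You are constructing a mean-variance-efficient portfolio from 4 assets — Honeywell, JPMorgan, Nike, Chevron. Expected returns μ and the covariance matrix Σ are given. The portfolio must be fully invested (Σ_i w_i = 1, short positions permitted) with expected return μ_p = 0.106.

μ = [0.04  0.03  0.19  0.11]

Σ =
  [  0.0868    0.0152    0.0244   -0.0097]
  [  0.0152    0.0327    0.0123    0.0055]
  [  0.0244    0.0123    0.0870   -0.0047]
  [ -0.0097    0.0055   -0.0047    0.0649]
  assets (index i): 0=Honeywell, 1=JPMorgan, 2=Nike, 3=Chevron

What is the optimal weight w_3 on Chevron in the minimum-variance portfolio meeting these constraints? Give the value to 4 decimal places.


p=Σ⁻¹μ = [0.0780  -0.3065  2.3080  1.8997]
q=Σ⁻¹𝟙 = [7.3688  21.9153  7.1488  15.1701]
a=μᵀp=0.641409  b=𝟙ᵀp=3.979193  c=𝟙ᵀq=51.602946  D=ac−b²=17.264635
λ₁=(c·0.106−b)/D = (51.602946·0.106−3.979193)/17.264635 = 0.086345
λ₂=(a−b·0.106)/D = (0.641409−3.979193·0.106)/17.264635 = 0.012721
w* = 0.086345·p + 0.012721·q:
  w_0 = 0.086345·0.0780 + 0.012721·7.3688 = 0.1005  (Honeywell)
  w_1 = 0.086345·-0.3065 + 0.012721·21.9153 = 0.2523  (JPMorgan)
  w_2 = 0.086345·2.3080 + 0.012721·7.1488 = 0.2902  (Nike)
  w_3 = 0.086345·1.8997 + 0.012721·15.1701 = 0.3570  (Chevron)
Σw_i=1.0000  μᵀw=0.1060
σ²=wᵀΣw=λ₁·μ_p+λ₂ = 0.086345·0.106 + 0.012721 = 0.021873 ≈ 0.0219

0.3570


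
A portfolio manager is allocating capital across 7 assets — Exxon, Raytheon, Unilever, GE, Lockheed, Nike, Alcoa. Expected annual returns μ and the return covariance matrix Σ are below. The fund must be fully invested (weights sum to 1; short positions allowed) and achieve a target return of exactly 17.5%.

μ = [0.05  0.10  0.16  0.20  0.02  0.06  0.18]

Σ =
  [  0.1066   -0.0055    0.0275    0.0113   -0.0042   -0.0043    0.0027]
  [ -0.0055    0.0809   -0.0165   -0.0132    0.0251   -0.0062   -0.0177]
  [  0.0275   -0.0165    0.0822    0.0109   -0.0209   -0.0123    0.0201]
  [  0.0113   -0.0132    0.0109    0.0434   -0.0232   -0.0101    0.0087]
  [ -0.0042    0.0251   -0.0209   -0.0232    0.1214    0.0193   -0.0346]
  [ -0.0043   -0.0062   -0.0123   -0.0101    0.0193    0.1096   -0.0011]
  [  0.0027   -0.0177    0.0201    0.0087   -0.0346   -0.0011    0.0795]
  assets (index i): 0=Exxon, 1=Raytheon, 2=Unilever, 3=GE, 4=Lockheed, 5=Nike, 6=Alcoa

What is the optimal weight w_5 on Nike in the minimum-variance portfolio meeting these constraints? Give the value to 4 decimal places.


u=Σ⁻¹μ = [-0.4203  2.6624  1.8281  5.6540  1.5119  1.1662  2.4644]
v=Σ⁻¹𝟙 = [4.5509  20.3606  11.9380  32.7091  15.4608  12.2591  17.2579]
a=μᵀu=2.212316  b=𝟙ᵀu=14.866676  c=𝟙ᵀv=114.536317  D=ac−b²=32.372465
λ₁=(c·0.175−b)/D = (114.536317·0.175−14.866676)/32.372465 = 0.159925
λ₂=(a−b·0.175)/D = (2.212316−14.866676·0.175)/32.372465 = -0.012027
w* = 0.159925·u + -0.012027·v:
  w_0 = 0.159925·-0.4203 + -0.012027·4.5509 = -0.1220  (Exxon)
  w_1 = 0.159925·2.6624 + -0.012027·20.3606 = 0.1809  (Raytheon)
  w_2 = 0.159925·1.8281 + -0.012027·11.9380 = 0.1488  (Unilever)
  w_3 = 0.159925·5.6540 + -0.012027·32.7091 = 0.5108  (GE)
  w_4 = 0.159925·1.5119 + -0.012027·15.4608 = 0.0558  (Lockheed)
  w_5 = 0.159925·1.1662 + -0.012027·12.2591 = 0.0391  (Nike)
  w_6 = 0.159925·2.4644 + -0.012027·17.2579 = 0.1866  (Alcoa)
Σw_i=1.0000  μᵀw=0.1750
σ²=wᵀΣw=λ₁·μ_p+λ₂ = 0.159925·0.175 + -0.012027 = 0.015960 ≈ 0.0160

0.0391


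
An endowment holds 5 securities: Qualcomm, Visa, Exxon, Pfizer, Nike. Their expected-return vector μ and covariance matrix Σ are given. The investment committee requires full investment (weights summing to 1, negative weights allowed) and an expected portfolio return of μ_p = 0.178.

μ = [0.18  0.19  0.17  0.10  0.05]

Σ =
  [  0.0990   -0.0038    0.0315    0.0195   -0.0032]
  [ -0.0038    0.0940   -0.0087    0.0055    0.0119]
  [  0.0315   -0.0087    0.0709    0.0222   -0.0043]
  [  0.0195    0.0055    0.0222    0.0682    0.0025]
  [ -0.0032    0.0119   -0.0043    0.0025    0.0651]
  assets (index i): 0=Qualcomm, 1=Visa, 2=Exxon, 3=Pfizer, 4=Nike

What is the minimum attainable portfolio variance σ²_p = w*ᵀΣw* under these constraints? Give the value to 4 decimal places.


u=Σ⁻¹μ = [1.2079  2.1781  2.0851  0.2461  0.5576]
v=Σ⁻¹𝟙 = [5.8278  9.6083  11.0229  8.1090  14.3078]
a=μᵀu=1.038218  b=𝟙ᵀu=6.274758  c=𝟙ᵀv=48.875752  D=ac−b²=11.371093
λ₁=(c·0.178−b)/D = (48.875752·0.178−6.274758)/11.371093 = 0.213271
λ₂=(a−b·0.178)/D = (1.038218−6.274758·0.178)/11.371093 = -0.006920
w* = 0.213271·u + -0.006920·v:
  w_0 = 0.213271·1.2079 + -0.006920·5.8278 = 0.2173  (Qualcomm)
  w_1 = 0.213271·2.1781 + -0.006920·9.6083 = 0.3980  (Visa)
  w_2 = 0.213271·2.0851 + -0.006920·11.0229 = 0.3684  (Exxon)
  w_3 = 0.213271·0.2461 + -0.006920·8.1090 = -0.0036  (Pfizer)
  w_4 = 0.213271·0.5576 + -0.006920·14.3078 = 0.0199  (Nike)
Σw_i=1.0000  μᵀw=0.1780
σ²=wᵀΣw=λ₁·μ_p+λ₂ = 0.213271·0.178 + -0.006920 = 0.031042 ≈ 0.0310

0.0310


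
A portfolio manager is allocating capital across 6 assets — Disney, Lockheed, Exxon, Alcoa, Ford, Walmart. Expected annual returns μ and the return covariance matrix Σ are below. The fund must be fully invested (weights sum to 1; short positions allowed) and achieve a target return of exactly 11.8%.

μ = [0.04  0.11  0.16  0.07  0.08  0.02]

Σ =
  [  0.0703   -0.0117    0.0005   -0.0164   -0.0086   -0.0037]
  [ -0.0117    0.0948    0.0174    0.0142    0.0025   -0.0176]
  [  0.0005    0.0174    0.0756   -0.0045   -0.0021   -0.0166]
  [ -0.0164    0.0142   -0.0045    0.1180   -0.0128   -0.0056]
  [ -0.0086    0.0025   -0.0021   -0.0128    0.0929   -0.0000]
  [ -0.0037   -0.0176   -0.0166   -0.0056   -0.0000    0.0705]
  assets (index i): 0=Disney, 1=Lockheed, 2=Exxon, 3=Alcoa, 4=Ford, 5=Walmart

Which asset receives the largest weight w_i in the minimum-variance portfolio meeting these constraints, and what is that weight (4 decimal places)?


u=Σ⁻¹μ = [1.1172  0.9426  2.2344  0.8968  1.1133  1.1750]
v=Σ⁻¹𝟙 = [22.3050  12.1887  16.6178  13.4489  14.7297  23.3790]
a=μᵀu=0.681207  b=𝟙ᵀu=7.479188  c=𝟙ᵀv=102.669092  D=ac−b²=14.000683
λ₁=(c·0.118−b)/D = (102.669092·0.118−7.479188)/14.000683 = 0.331110
λ₂=(a−b·0.118)/D = (0.681207−7.479188·0.118)/14.000683 = -0.014381
w* = 0.331110·u + -0.014381·v:
  w_0 = 0.331110·1.1172 + -0.014381·22.3050 = 0.0492  (Disney)
  w_1 = 0.331110·0.9426 + -0.014381·12.1887 = 0.1368  (Lockheed)
  w_2 = 0.331110·2.2344 + -0.014381·16.6178 = 0.5009  (Exxon)
  w_3 = 0.331110·0.8968 + -0.014381·13.4489 = 0.1035  (Alcoa)
  w_4 = 0.331110·1.1133 + -0.014381·14.7297 = 0.1568  (Ford)
  w_5 = 0.331110·1.1750 + -0.014381·23.3790 = 0.0528  (Walmart)
Σw_i=1.0000  μᵀw=0.1180
σ²=wᵀΣw=λ₁·μ_p+λ₂ = 0.331110·0.118 + -0.014381 = 0.024690 ≈ 0.0247

Exxon (0.5009)


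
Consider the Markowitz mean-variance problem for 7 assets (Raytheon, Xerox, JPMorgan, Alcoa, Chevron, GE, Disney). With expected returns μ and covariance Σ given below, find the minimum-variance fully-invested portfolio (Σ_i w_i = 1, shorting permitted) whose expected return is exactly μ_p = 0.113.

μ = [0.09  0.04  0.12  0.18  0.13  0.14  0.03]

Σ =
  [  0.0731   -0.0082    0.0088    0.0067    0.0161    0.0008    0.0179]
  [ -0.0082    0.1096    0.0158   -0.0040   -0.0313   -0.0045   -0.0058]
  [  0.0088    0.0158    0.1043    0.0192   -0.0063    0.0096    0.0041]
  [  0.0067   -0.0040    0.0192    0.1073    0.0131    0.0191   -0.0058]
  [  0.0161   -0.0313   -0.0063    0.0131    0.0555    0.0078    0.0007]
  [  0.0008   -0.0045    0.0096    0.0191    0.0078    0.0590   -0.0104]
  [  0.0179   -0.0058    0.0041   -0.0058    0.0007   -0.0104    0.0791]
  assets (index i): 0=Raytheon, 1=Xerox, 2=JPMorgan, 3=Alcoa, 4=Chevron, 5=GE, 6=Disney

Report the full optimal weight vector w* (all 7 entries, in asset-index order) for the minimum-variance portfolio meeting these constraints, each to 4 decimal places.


g=Σ⁻¹μ = [0.4794  1.1340  0.7156  0.9762  2.4323  1.8054  0.6043]
h=Σ⁻¹𝟙 = [5.7830  16.9816  5.2278  3.8315  23.2397  15.5456  14.4270]
a=μᵀg=0.937166  b=𝟙ᵀg=8.147102  c=𝟙ᵀh=85.036211  D=ac−b²=13.317798
λ₁=(c·0.113−b)/D = (85.036211·0.113−8.147102)/13.317798 = 0.109777
λ₂=(a−b·0.113)/D = (0.937166−8.147102·0.113)/13.317798 = 0.001242
w* = 0.109777·g + 0.001242·h:
  w_0 = 0.109777·0.4794 + 0.001242·5.7830 = 0.0598  (Raytheon)
  w_1 = 0.109777·1.1340 + 0.001242·16.9816 = 0.1456  (Xerox)
  w_2 = 0.109777·0.7156 + 0.001242·5.2278 = 0.0850  (JPMorgan)
  w_3 = 0.109777·0.9762 + 0.001242·3.8315 = 0.1119  (Alcoa)
  w_4 = 0.109777·2.4323 + 0.001242·23.2397 = 0.2959  (Chevron)
  w_5 = 0.109777·1.8054 + 0.001242·15.5456 = 0.2175  (GE)
  w_6 = 0.109777·0.6043 + 0.001242·14.4270 = 0.0843  (Disney)
Σw_i=1.0000  μᵀw=0.1130
σ²=wᵀΣw=λ₁·μ_p+λ₂ = 0.109777·0.113 + 0.001242 = 0.013647 ≈ 0.0136

0.0598  0.1456  0.0850  0.1119  0.2959  0.2175  0.0843


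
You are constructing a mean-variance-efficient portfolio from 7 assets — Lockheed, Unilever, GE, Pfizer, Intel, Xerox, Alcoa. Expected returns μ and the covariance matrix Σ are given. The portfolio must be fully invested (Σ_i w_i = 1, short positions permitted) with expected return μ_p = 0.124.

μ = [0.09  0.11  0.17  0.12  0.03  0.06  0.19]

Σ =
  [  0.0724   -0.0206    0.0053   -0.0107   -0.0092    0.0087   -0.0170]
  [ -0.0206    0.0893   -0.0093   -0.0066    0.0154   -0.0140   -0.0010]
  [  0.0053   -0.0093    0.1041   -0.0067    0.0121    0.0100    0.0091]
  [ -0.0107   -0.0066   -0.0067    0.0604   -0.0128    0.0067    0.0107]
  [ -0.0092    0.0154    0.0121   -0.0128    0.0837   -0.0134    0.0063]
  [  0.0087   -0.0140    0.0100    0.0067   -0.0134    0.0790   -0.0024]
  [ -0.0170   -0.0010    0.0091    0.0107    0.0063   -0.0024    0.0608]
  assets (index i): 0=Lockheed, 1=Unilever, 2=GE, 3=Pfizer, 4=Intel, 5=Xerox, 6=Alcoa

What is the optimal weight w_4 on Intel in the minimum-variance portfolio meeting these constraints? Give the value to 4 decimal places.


x=Σ⁻¹μ = [2.8745  2.3101  1.4625  2.3005  0.2364  0.6137  3.3427]
y=Σ⁻¹𝟙 = [26.7256  19.5494  6.8696  22.5398  14.5144  13.4153  18.2722]
a=μᵀx=1.716531  b=𝟙ᵀx=13.140421  c=𝟙ᵀy=121.886333  D=ac−b²=36.551000
λ₁=(c·0.124−b)/D = (121.886333·0.124−13.140421)/36.551000 = 0.053993
λ₂=(a−b·0.124)/D = (1.716531−13.140421·0.124)/36.551000 = 0.002383
w* = 0.053993·x + 0.002383·y:
  w_0 = 0.053993·2.8745 + 0.002383·26.7256 = 0.2189  (Lockheed)
  w_1 = 0.053993·2.3101 + 0.002383·19.5494 = 0.1713  (Unilever)
  w_2 = 0.053993·1.4625 + 0.002383·6.8696 = 0.0953  (GE)
  w_3 = 0.053993·2.3005 + 0.002383·22.5398 = 0.1779  (Pfizer)
  w_4 = 0.053993·0.2364 + 0.002383·14.5144 = 0.0474  (Intel)
  w_5 = 0.053993·0.6137 + 0.002383·13.4153 = 0.0651  (Xerox)
  w_6 = 0.053993·3.3427 + 0.002383·18.2722 = 0.2240  (Alcoa)
Σw_i=1.0000  μᵀw=0.1240
σ²=wᵀΣw=λ₁·μ_p+λ₂ = 0.053993·0.124 + 0.002383 = 0.009079 ≈ 0.0091

0.0474


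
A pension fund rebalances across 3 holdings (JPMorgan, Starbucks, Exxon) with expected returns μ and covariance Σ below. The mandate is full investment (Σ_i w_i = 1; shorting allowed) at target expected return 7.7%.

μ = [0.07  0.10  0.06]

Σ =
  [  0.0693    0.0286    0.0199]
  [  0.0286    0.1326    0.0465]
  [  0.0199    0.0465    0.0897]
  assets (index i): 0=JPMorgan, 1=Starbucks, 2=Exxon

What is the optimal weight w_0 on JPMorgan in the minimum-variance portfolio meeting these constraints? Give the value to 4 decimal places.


0.5001

p=Σ⁻¹μ = [0.7294  0.5121  0.2416]
q=Σ⁻¹𝟙 = [11.2774  2.5385  7.3304]
a=μᵀp=0.116763  b=𝟙ᵀp=1.483092  c=𝟙ᵀq=21.146315  D=ac−b²=0.269555
λ₁=(c·0.077−b)/D = (21.146315·0.077−1.483092)/0.269555 = 0.538572
λ₂=(a−b·0.077)/D = (0.116763−1.483092·0.077)/0.269555 = 0.009517
w* = 0.538572·p + 0.009517·q:
  w_0 = 0.538572·0.7294 + 0.009517·11.2774 = 0.5001  (JPMorgan)
  w_1 = 0.538572·0.5121 + 0.009517·2.5385 = 0.3000  (Starbucks)
  w_2 = 0.538572·0.2416 + 0.009517·7.3304 = 0.1999  (Exxon)
Σw_i=1.0000  μᵀw=0.0770
σ²=wᵀΣw=λ₁·μ_p+λ₂ = 0.538572·0.077 + 0.009517 = 0.050987 ≈ 0.0510


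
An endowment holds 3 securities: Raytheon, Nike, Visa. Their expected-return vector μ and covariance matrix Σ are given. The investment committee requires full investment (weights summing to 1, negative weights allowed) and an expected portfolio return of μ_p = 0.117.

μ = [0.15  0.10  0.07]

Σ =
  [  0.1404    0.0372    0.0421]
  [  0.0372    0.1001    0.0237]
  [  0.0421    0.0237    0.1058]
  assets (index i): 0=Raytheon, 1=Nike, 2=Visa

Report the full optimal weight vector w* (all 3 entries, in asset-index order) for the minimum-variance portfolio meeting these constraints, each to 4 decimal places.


g=Σ⁻¹μ = [0.8436  0.6424  0.1820]
h=Σ⁻¹𝟙 = [3.2442  7.2359  6.5399]
a=μᵀg=0.203520  b=𝟙ᵀg=1.668026  c=𝟙ᵀh=17.020122  D=ac−b²=0.681628
λ₁=(c·0.117−b)/D = (17.020122·0.117−1.668026)/0.681628 = 0.474347
λ₂=(a−b·0.117)/D = (0.203520−1.668026·0.117)/0.681628 = 0.012266
w* = 0.474347·g + 0.012266·h:
  w_0 = 0.474347·0.8436 + 0.012266·3.2442 = 0.4399  (Raytheon)
  w_1 = 0.474347·0.6424 + 0.012266·7.2359 = 0.3935  (Nike)
  w_2 = 0.474347·0.1820 + 0.012266·6.5399 = 0.1666  (Visa)
Σw_i=1.0000  μᵀw=0.1170
σ²=wᵀΣw=λ₁·μ_p+λ₂ = 0.474347·0.117 + 0.012266 = 0.067765 ≈ 0.0678

0.4399  0.3935  0.1666


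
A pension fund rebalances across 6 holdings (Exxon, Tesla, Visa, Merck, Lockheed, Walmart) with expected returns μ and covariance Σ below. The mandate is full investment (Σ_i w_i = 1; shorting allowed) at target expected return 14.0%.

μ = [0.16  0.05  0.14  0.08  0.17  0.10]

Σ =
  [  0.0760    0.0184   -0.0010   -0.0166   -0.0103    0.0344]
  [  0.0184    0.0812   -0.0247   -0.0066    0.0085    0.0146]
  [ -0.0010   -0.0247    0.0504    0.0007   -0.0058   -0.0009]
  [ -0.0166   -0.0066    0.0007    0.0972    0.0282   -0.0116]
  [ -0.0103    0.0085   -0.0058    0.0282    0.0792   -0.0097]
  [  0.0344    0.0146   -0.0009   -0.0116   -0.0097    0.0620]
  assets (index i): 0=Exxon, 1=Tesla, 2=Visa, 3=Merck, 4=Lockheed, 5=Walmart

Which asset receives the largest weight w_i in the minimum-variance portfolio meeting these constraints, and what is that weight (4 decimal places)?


g=Σ⁻¹μ = [2.0277  0.8720  3.5361  0.5859  2.4685  0.8297]
h=Σ⁻¹𝟙 = [7.9013  17.0687  29.7744  10.6202  11.6874  11.9734]
a=μᵀg=1.412572  b=𝟙ᵀg=10.319872  c=𝟙ᵀh=89.025386  D=ac−b²=19.254978
λ₁=(c·0.140−b)/D = (89.025386·0.140−10.319872)/19.254978 = 0.111331
λ₂=(a−b·0.140)/D = (1.412572−10.319872·0.140)/19.254978 = -0.001673
w* = 0.111331·g + -0.001673·h:
  w_0 = 0.111331·2.0277 + -0.001673·7.9013 = 0.2125  (Exxon)
  w_1 = 0.111331·0.8720 + -0.001673·17.0687 = 0.0685  (Tesla)
  w_2 = 0.111331·3.5361 + -0.001673·29.7744 = 0.3439  (Visa)
  w_3 = 0.111331·0.5859 + -0.001673·10.6202 = 0.0475  (Merck)
  w_4 = 0.111331·2.4685 + -0.001673·11.6874 = 0.2553  (Lockheed)
  w_5 = 0.111331·0.8297 + -0.001673·11.9734 = 0.0723  (Walmart)
Σw_i=1.0000  μᵀw=0.1400
σ²=wᵀΣw=λ₁·μ_p+λ₂ = 0.111331·0.140 + -0.001673 = 0.013914 ≈ 0.0139

Visa (0.3439)


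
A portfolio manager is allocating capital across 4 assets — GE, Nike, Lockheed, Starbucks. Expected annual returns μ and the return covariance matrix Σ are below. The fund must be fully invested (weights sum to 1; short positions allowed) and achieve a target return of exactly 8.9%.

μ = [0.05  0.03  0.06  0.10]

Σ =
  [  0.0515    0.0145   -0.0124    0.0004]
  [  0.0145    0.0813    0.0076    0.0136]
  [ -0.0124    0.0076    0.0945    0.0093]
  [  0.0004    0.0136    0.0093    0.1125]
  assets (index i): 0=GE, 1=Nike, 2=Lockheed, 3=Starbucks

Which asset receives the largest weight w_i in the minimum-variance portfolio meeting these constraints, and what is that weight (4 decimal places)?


Starbucks (0.6072)

u=Σ⁻¹μ = [1.1460  -0.0405  0.7067  0.8313]
v=Σ⁻¹𝟙 = [20.4830  6.3393  12.0659  7.0523]
a=μᵀu=0.181618  b=𝟙ᵀu=2.643509  c=𝟙ᵀv=45.940463  D=ac−b²=1.355451
λ₁=(c·0.089−b)/D = (45.940463·0.089−2.643509)/1.355451 = 1.066207
λ₂=(a−b·0.089)/D = (0.181618−2.643509·0.089)/1.355451 = -0.039584
w* = 1.066207·u + -0.039584·v:
  w_0 = 1.066207·1.1460 + -0.039584·20.4830 = 0.4111  (GE)
  w_1 = 1.066207·-0.0405 + -0.039584·6.3393 = -0.2941  (Nike)
  w_2 = 1.066207·0.7067 + -0.039584·12.0659 = 0.2759  (Lockheed)
  w_3 = 1.066207·0.8313 + -0.039584·7.0523 = 0.6072  (Starbucks)
Σw_i=1.0000  μᵀw=0.0890
σ²=wᵀΣw=λ₁·μ_p+λ₂ = 1.066207·0.089 + -0.039584 = 0.055308 ≈ 0.0553


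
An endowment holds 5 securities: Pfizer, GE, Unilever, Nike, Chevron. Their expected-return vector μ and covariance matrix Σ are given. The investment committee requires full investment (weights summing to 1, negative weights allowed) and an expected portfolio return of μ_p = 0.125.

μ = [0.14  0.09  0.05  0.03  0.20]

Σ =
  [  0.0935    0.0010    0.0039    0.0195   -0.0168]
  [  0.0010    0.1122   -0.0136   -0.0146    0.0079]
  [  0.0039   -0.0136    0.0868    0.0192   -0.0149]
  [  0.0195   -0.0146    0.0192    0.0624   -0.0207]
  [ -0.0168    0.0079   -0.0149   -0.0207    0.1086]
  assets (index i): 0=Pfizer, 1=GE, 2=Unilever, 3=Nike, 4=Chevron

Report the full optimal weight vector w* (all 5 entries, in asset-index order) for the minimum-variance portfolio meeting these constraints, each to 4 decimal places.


0.2459  0.1390  0.1483  0.1336  0.3332

g=Σ⁻¹μ = [1.7345  0.8127  0.8820  0.6170  2.2894]
h=Σ⁻¹𝟙 = [9.1488  11.4374  11.6287  17.1248  14.6510]
a=μᵀg=0.836470  b=𝟙ᵀg=6.335577  c=𝟙ᵀh=63.990751  D=ac−b²=13.386798
λ₁=(c·0.125−b)/D = (63.990751·0.125−6.335577)/13.386798 = 0.124247
λ₂=(a−b·0.125)/D = (0.836470−6.335577·0.125)/13.386798 = 0.003326
w* = 0.124247·g + 0.003326·h:
  w_0 = 0.124247·1.7345 + 0.003326·9.1488 = 0.2459  (Pfizer)
  w_1 = 0.124247·0.8127 + 0.003326·11.4374 = 0.1390  (GE)
  w_2 = 0.124247·0.8820 + 0.003326·11.6287 = 0.1483  (Unilever)
  w_3 = 0.124247·0.6170 + 0.003326·17.1248 = 0.1336  (Nike)
  w_4 = 0.124247·2.2894 + 0.003326·14.6510 = 0.3332  (Chevron)
Σw_i=1.0000  μᵀw=0.1250
σ²=wᵀΣw=λ₁·μ_p+λ₂ = 0.124247·0.125 + 0.003326 = 0.018857 ≈ 0.0189


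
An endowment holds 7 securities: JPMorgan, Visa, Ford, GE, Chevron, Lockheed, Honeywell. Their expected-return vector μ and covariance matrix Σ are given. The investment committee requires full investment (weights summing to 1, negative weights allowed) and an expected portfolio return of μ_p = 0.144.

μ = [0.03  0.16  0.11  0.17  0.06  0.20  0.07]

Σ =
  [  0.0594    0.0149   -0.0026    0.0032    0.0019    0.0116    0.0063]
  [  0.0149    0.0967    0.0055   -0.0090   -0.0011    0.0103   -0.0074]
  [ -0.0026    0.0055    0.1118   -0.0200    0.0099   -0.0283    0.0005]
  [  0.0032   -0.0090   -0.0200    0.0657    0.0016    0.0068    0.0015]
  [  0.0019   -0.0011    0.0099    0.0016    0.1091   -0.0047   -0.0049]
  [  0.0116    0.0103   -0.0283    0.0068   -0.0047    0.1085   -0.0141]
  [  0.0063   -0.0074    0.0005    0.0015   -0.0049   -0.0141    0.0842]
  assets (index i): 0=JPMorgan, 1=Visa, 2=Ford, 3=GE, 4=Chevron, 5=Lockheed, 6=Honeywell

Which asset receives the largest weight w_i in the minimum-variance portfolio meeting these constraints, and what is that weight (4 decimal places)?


GE (0.2787)

x=Σ⁻¹μ = [-0.6369  1.8085  1.9697  3.1886  0.5128  2.2548  1.3769]
y=Σ⁻¹𝟙 = [9.9263  9.6333  14.2365  18.6168  8.6742  11.9925  14.0773]
a=μᵀx=1.607090  b=𝟙ᵀx=10.474333  c=𝟙ᵀy=87.156764  D=ac−b²=30.357134
λ₁=(c·0.144−b)/D = (87.156764·0.144−10.474333)/30.357134 = 0.068394
λ₂=(a−b·0.144)/D = (1.607090−10.474333·0.144)/30.357134 = 0.003254
w* = 0.068394·x + 0.003254·y:
  w_0 = 0.068394·-0.6369 + 0.003254·9.9263 = -0.0113  (JPMorgan)
  w_1 = 0.068394·1.8085 + 0.003254·9.6333 = 0.1550  (Visa)
  w_2 = 0.068394·1.9697 + 0.003254·14.2365 = 0.1810  (Ford)
  w_3 = 0.068394·3.1886 + 0.003254·18.6168 = 0.2787  (GE)
  w_4 = 0.068394·0.5128 + 0.003254·8.6742 = 0.0633  (Chevron)
  w_5 = 0.068394·2.2548 + 0.003254·11.9925 = 0.1932  (Lockheed)
  w_6 = 0.068394·1.3769 + 0.003254·14.0773 = 0.1400  (Honeywell)
Σw_i=1.0000  μᵀw=0.1440
σ²=wᵀΣw=λ₁·μ_p+λ₂ = 0.068394·0.144 + 0.003254 = 0.013103 ≈ 0.0131


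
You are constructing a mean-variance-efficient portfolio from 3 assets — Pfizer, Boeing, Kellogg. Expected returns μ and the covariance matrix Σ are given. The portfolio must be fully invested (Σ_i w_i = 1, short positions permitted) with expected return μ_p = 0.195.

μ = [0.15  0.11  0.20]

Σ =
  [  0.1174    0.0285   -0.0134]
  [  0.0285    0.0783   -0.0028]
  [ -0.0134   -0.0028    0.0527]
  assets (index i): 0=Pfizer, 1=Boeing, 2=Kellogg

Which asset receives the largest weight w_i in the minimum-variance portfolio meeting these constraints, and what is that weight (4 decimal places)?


p=Σ⁻¹μ = [1.5172  1.0040  4.2342]
q=Σ⁻¹𝟙 = [8.4506  10.4708  21.6804]
a=μᵀp=1.184867  b=𝟙ᵀp=6.755453  c=𝟙ᵀq=40.601769  D=ac−b²=2.471562
λ₁=(c·0.195−b)/D = (40.601769·0.195−6.755453)/2.471562 = 0.470104
λ₂=(a−b·0.195)/D = (1.184867−6.755453·0.195)/2.471562 = -0.053588
w* = 0.470104·p + -0.053588·q:
  w_0 = 0.470104·1.5172 + -0.053588·8.4506 = 0.2604  (Pfizer)
  w_1 = 0.470104·1.0040 + -0.053588·10.4708 = -0.0891  (Boeing)
  w_2 = 0.470104·4.2342 + -0.053588·21.6804 = 0.8287  (Kellogg)
Σw_i=1.0000  μᵀw=0.1950
σ²=wᵀΣw=λ₁·μ_p+λ₂ = 0.470104·0.195 + -0.053588 = 0.038082 ≈ 0.0381

Kellogg (0.8287)


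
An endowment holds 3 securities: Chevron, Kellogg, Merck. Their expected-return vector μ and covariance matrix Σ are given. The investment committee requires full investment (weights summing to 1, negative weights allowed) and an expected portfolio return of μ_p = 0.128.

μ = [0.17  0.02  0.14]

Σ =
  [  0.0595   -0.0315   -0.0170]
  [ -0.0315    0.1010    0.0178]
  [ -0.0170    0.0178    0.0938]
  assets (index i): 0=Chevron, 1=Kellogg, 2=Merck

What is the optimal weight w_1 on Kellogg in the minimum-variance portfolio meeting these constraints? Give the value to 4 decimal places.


u=Σ⁻¹μ = [4.0114  1.0945  2.0118]
v=Σ⁻¹𝟙 = [29.3572  16.8023  12.7931]
a=μᵀu=0.985491  b=𝟙ᵀu=7.117811  c=𝟙ᵀv=58.952673  D=ac−b²=7.434095
λ₁=(c·0.128−b)/D = (58.952673·0.128−7.117811)/7.434095 = 0.057590
λ₂=(a−b·0.128)/D = (0.985491−7.117811·0.128)/7.434095 = 0.010009
w* = 0.057590·u + 0.010009·v:
  w_0 = 0.057590·4.0114 + 0.010009·29.3572 = 0.5249  (Chevron)
  w_1 = 0.057590·1.0945 + 0.010009·16.8023 = 0.2312  (Kellogg)
  w_2 = 0.057590·2.0118 + 0.010009·12.7931 = 0.2439  (Merck)
Σw_i=1.0000  μᵀw=0.1280
σ²=wᵀΣw=λ₁·μ_p+λ₂ = 0.057590·0.128 + 0.010009 = 0.017381 ≈ 0.0174

0.2312


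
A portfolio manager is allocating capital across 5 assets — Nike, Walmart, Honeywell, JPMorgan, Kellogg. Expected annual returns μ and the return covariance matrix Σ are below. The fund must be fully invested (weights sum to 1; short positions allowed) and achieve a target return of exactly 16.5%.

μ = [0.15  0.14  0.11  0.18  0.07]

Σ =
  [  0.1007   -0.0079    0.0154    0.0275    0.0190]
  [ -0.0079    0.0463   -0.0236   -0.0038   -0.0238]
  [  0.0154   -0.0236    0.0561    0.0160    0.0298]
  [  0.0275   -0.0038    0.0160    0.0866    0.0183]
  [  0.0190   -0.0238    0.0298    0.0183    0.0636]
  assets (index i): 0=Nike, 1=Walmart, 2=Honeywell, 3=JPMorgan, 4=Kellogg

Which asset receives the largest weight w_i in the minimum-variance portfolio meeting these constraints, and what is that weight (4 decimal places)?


Walmart (0.4550)

u=Σ⁻¹μ = [0.9066  5.3828  3.0643  1.2384  1.0520]
v=Σ⁻¹𝟙 = [5.2897  44.7059  24.4011  3.4212  18.4550]
a=μᵀu=1.523200  b=𝟙ᵀu=11.644058  c=𝟙ᵀv=96.272825  D=ac−b²=11.058638
λ₁=(c·0.165−b)/D = (96.272825·0.165−11.644058)/11.058638 = 0.383497
λ₂=(a−b·0.165)/D = (1.523200−11.644058·0.165)/11.058638 = -0.035996
w* = 0.383497·u + -0.035996·v:
  w_0 = 0.383497·0.9066 + -0.035996·5.2897 = 0.1573  (Nike)
  w_1 = 0.383497·5.3828 + -0.035996·44.7059 = 0.4550  (Walmart)
  w_2 = 0.383497·3.0643 + -0.035996·24.4011 = 0.2968  (Honeywell)
  w_3 = 0.383497·1.2384 + -0.035996·3.4212 = 0.3518  (JPMorgan)
  w_4 = 0.383497·1.0520 + -0.035996·18.4550 = -0.2609  (Kellogg)
Σw_i=1.0000  μᵀw=0.1650
σ²=wᵀΣw=λ₁·μ_p+λ₂ = 0.383497·0.165 + -0.035996 = 0.027281 ≈ 0.0273


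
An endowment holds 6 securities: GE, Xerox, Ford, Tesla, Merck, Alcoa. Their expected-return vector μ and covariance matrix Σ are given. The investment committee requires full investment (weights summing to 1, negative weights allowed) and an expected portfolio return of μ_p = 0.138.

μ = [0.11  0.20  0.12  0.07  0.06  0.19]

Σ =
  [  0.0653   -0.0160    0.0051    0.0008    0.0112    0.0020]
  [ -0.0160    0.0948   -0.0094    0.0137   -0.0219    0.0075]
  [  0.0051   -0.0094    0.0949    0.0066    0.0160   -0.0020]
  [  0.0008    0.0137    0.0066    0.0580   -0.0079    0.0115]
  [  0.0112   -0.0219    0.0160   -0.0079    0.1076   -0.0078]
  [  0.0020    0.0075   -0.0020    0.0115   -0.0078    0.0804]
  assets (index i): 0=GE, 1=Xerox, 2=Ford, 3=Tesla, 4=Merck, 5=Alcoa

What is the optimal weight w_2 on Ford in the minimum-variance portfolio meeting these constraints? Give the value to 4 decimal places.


0.1321

u=Σ⁻¹μ = [2.0031  2.5861  1.3089  0.1041  0.8459  2.1719]
v=Σ⁻¹𝟙 = [15.7440  13.9965  8.6157  12.1816  10.8611  10.2661]
a=μᵀu=1.365325  b=𝟙ᵀu=9.019955  c=𝟙ᵀv=71.664911  D=ac−b²=16.486325
λ₁=(c·0.138−b)/D = (71.664911·0.138−9.019955)/16.486325 = 0.052759
λ₂=(a−b·0.138)/D = (1.365325−9.019955·0.138)/16.486325 = 0.007313
w* = 0.052759·u + 0.007313·v:
  w_0 = 0.052759·2.0031 + 0.007313·15.7440 = 0.2208  (GE)
  w_1 = 0.052759·2.5861 + 0.007313·13.9965 = 0.2388  (Xerox)
  w_2 = 0.052759·1.3089 + 0.007313·8.6157 = 0.1321  (Ford)
  w_3 = 0.052759·0.1041 + 0.007313·12.1816 = 0.0946  (Tesla)
  w_4 = 0.052759·0.8459 + 0.007313·10.8611 = 0.1241  (Merck)
  w_5 = 0.052759·2.1719 + 0.007313·10.2661 = 0.1897  (Alcoa)
Σw_i=1.0000  μᵀw=0.1380
σ²=wᵀΣw=λ₁·μ_p+λ₂ = 0.052759·0.138 + 0.007313 = 0.014594 ≈ 0.0146


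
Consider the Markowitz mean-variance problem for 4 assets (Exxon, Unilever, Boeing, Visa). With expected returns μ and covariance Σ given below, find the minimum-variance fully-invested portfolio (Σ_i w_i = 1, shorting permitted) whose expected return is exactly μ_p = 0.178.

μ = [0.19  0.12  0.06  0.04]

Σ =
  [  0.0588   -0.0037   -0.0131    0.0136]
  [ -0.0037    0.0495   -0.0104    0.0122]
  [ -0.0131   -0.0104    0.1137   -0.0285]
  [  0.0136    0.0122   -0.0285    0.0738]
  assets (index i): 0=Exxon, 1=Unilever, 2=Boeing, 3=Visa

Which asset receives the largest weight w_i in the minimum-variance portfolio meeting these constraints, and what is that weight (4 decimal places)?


p=Σ⁻¹μ = [3.7261  2.9967  1.1854  -0.1823]
q=Σ⁻¹𝟙 = [19.0587  21.9031  16.1679  12.6608]
a=μᵀp=1.131408  b=𝟙ᵀp=7.726039  c=𝟙ᵀq=69.790593  D=ac−b²=19.269925
λ₁=(c·0.178−b)/D = (69.790593·0.178−7.726039)/19.269925 = 0.243731
λ₂=(a−b·0.178)/D = (1.131408−7.726039·0.178)/19.269925 = -0.012653
w* = 0.243731·p + -0.012653·q:
  w_0 = 0.243731·3.7261 + -0.012653·19.0587 = 0.6670  (Exxon)
  w_1 = 0.243731·2.9967 + -0.012653·21.9031 = 0.4533  (Unilever)
  w_2 = 0.243731·1.1854 + -0.012653·16.1679 = 0.0844  (Boeing)
  w_3 = 0.243731·-0.1823 + -0.012653·12.6608 = -0.2046  (Visa)
Σw_i=1.0000  μᵀw=0.1780
σ²=wᵀΣw=λ₁·μ_p+λ₂ = 0.243731·0.178 + -0.012653 = 0.030731 ≈ 0.0307

Exxon (0.6670)


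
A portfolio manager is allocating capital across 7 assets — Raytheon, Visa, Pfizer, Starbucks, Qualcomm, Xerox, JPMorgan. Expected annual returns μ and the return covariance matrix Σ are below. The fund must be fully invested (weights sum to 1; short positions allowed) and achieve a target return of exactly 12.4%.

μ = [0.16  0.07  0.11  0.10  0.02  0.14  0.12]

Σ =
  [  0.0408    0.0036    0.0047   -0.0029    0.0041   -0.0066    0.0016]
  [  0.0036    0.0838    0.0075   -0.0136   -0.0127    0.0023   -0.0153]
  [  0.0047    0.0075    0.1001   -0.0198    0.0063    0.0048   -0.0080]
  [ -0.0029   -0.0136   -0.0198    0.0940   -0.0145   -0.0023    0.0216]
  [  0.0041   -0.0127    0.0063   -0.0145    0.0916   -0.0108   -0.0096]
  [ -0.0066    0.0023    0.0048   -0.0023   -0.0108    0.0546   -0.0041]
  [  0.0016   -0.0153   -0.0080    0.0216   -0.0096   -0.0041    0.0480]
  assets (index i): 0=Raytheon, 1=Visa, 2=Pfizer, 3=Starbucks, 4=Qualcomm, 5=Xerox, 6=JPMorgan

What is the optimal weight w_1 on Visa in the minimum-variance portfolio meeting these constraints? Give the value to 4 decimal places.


0.0827

u=Σ⁻¹μ = [4.0924  1.3591  1.0442  1.1751  1.0453  3.3868  2.9404]
v=Σ⁻¹𝟙 = [23.7146  19.6953  9.8125  13.5672  20.0866  26.1442  28.1014]
a=μᵀu=1.830190  b=𝟙ᵀu=15.043192  c=𝟙ᵀv=141.121839  D=ac−b²=31.982201
λ₁=(c·0.124−b)/D = (141.121839·0.124−15.043192)/31.982201 = 0.076790
λ₂=(a−b·0.124)/D = (1.830190−15.043192·0.124)/31.982201 = -0.001100
w* = 0.076790·u + -0.001100·v:
  w_0 = 0.076790·4.0924 + -0.001100·23.7146 = 0.2882  (Raytheon)
  w_1 = 0.076790·1.3591 + -0.001100·19.6953 = 0.0827  (Visa)
  w_2 = 0.076790·1.0442 + -0.001100·9.8125 = 0.0694  (Pfizer)
  w_3 = 0.076790·1.1751 + -0.001100·13.5672 = 0.0753  (Starbucks)
  w_4 = 0.076790·1.0453 + -0.001100·20.0866 = 0.0582  (Qualcomm)
  w_5 = 0.076790·3.3868 + -0.001100·26.1442 = 0.2313  (Xerox)
  w_6 = 0.076790·2.9404 + -0.001100·28.1014 = 0.1949  (JPMorgan)
Σw_i=1.0000  μᵀw=0.1240
σ²=wᵀΣw=λ₁·μ_p+λ₂ = 0.076790·0.124 + -0.001100 = 0.008422 ≈ 0.0084


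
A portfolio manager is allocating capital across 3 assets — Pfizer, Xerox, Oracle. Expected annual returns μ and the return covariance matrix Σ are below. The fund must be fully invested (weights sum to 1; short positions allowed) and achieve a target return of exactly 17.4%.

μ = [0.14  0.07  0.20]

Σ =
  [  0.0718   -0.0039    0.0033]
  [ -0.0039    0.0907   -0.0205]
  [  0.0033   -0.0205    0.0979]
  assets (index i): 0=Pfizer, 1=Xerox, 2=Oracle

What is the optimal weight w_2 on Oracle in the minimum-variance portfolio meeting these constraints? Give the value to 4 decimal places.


0.6084

p=Σ⁻¹μ = [1.9200  1.3661  2.2642]
q=Σ⁻¹𝟙 = [14.1290  14.5212  12.7789]
a=μᵀp=0.817274  b=𝟙ᵀp=5.550331  c=𝟙ᵀq=41.429127  D=ac−b²=3.052770
λ₁=(c·0.174−b)/D = (41.429127·0.174−5.550331)/3.052770 = 0.543224
λ₂=(a−b·0.174)/D = (0.817274−5.550331·0.174)/3.052770 = -0.048639
w* = 0.543224·p + -0.048639·q:
  w_0 = 0.543224·1.9200 + -0.048639·14.1290 = 0.3558  (Pfizer)
  w_1 = 0.543224·1.3661 + -0.048639·14.5212 = 0.0358  (Xerox)
  w_2 = 0.543224·2.2642 + -0.048639·12.7789 = 0.6084  (Oracle)
Σw_i=1.0000  μᵀw=0.1740
σ²=wᵀΣw=λ₁·μ_p+λ₂ = 0.543224·0.174 + -0.048639 = 0.045882 ≈ 0.0459


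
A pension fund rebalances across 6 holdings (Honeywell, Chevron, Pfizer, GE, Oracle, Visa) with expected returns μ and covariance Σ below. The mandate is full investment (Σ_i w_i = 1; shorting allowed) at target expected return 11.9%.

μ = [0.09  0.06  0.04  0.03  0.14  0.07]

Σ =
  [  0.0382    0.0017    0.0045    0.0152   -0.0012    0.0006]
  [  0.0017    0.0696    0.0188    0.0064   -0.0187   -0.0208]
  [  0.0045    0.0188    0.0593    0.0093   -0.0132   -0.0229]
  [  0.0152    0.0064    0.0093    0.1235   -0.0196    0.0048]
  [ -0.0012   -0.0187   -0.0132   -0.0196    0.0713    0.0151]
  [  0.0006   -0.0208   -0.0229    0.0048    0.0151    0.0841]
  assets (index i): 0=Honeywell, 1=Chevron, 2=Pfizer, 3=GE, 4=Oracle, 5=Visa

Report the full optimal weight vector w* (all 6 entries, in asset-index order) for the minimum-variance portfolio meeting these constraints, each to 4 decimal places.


g=Σ⁻¹μ = [2.1722  1.4839  0.9313  0.1702  2.3973  0.9973]
h=Σ⁻¹𝟙 = [21.1295  18.8579  19.8870  5.6316  20.7945  17.7640]
a=μᵀg=0.732324  b=𝟙ᵀg=8.152263  c=𝟙ᵀh=104.064404  D=ac−b²=9.749504
λ₁=(c·0.119−b)/D = (104.064404·0.119−8.152263)/9.749504 = 0.434012
λ₂=(a−b·0.119)/D = (0.732324−8.152263·0.119)/9.749504 = -0.024390
w* = 0.434012·g + -0.024390·h:
  w_0 = 0.434012·2.1722 + -0.024390·21.1295 = 0.4274  (Honeywell)
  w_1 = 0.434012·1.4839 + -0.024390·18.8579 = 0.1841  (Chevron)
  w_2 = 0.434012·0.9313 + -0.024390·19.8870 = -0.0809  (Pfizer)
  w_3 = 0.434012·0.1702 + -0.024390·5.6316 = -0.0635  (GE)
  w_4 = 0.434012·2.3973 + -0.024390·20.7945 = 0.5333  (Oracle)
  w_5 = 0.434012·0.9973 + -0.024390·17.7640 = -0.0004  (Visa)
Σw_i=1.0000  μᵀw=0.1190
σ²=wᵀΣw=λ₁·μ_p+λ₂ = 0.434012·0.119 + -0.024390 = 0.027257 ≈ 0.0273

0.4274  0.1841  -0.0809  -0.0635  0.5333  -0.0004


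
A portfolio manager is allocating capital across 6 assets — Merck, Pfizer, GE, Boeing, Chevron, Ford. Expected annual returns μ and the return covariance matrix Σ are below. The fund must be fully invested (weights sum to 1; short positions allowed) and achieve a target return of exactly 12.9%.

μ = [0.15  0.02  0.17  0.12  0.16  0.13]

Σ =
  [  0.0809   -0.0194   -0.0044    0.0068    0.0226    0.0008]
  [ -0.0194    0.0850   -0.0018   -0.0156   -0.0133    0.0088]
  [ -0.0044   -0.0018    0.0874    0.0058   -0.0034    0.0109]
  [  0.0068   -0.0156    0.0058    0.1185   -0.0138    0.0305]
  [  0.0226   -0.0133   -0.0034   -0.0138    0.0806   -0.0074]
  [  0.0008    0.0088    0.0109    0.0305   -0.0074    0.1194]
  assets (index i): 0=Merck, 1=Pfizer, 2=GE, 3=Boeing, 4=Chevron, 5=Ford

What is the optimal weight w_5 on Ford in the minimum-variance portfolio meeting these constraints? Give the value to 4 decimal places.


0.0738

p=Σ⁻¹μ = [1.5523  1.0704  1.9714  1.0308  2.0488  0.6832]
q=Σ⁻¹𝟙 = [12.4835  18.5991  11.8270  10.2291  14.6055  4.1333]
a=μᵀp=1.129703  b=𝟙ᵀp=8.356800  c=𝟙ᵀq=71.877499  D=ac−b²=11.364150
λ₁=(c·0.129−b)/D = (71.877499·0.129−8.356800)/11.364150 = 0.080551
λ₂=(a−b·0.129)/D = (1.129703−8.356800·0.129)/11.364150 = 0.004547
w* = 0.080551·p + 0.004547·q:
  w_0 = 0.080551·1.5523 + 0.004547·12.4835 = 0.1818  (Merck)
  w_1 = 0.080551·1.0704 + 0.004547·18.5991 = 0.1708  (Pfizer)
  w_2 = 0.080551·1.9714 + 0.004547·11.8270 = 0.2126  (GE)
  w_3 = 0.080551·1.0308 + 0.004547·10.2291 = 0.1295  (Boeing)
  w_4 = 0.080551·2.0488 + 0.004547·14.6055 = 0.2315  (Chevron)
  w_5 = 0.080551·0.6832 + 0.004547·4.1333 = 0.0738  (Ford)
Σw_i=1.0000  μᵀw=0.1290
σ²=wᵀΣw=λ₁·μ_p+λ₂ = 0.080551·0.129 + 0.004547 = 0.014938 ≈ 0.0149


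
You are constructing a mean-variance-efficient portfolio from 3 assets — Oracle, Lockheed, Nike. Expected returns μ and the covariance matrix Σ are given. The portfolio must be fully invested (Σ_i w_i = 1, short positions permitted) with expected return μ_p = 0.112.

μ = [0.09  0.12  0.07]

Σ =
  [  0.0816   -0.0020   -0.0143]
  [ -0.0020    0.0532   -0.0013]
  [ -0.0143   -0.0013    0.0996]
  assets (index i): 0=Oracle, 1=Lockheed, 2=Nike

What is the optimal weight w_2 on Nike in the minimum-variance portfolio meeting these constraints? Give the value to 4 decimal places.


0.0323

u=Σ⁻¹μ = [1.3217  2.3279  0.9230]
v=Σ⁻¹𝟙 = [14.9166  19.6617  12.4384]
a=μᵀu=0.462910  b=𝟙ᵀu=4.572588  c=𝟙ᵀv=47.016720  D=ac−b²=0.855956
λ₁=(c·0.112−b)/D = (47.016720·0.112−4.572588)/0.855956 = 0.809954
λ₂=(a−b·0.112)/D = (0.462910−4.572588·0.112)/0.855956 = -0.057503
w* = 0.809954·u + -0.057503·v:
  w_0 = 0.809954·1.3217 + -0.057503·14.9166 = 0.2128  (Oracle)
  w_1 = 0.809954·2.3279 + -0.057503·19.6617 = 0.7549  (Lockheed)
  w_2 = 0.809954·0.9230 + -0.057503·12.4384 = 0.0323  (Nike)
Σw_i=1.0000  μᵀw=0.1120
σ²=wᵀΣw=λ₁·μ_p+λ₂ = 0.809954·0.112 + -0.057503 = 0.033212 ≈ 0.0332
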